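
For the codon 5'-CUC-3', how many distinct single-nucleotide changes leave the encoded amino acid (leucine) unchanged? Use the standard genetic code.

Position 1: none → 0 synonymous.
Position 2: none → 0 synonymous.
Position 3: CUU, CUA, CUG → 3 synonymous.
Total: 0 + 0 + 3 = 3.

3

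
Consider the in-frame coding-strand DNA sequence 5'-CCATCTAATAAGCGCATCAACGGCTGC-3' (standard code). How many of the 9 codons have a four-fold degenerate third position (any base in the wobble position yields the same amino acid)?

4

Codon 1 CCA (Pro): third position 4-fold.
Codon 2 TCT (Ser): third position 4-fold.
Codon 3 AAT (Asn): third position 2-fold.
Codon 4 AAG (Lys): third position 2-fold.
Codon 5 CGC (Arg): third position 4-fold.
Codon 6 ATC (Ile): third position 3-fold.
Codon 7 AAC (Asn): third position 2-fold.
Codon 8 GGC (Gly): third position 4-fold.
Codon 9 TGC (Cys): third position 2-fold.
Four-fold degenerate third positions: 4.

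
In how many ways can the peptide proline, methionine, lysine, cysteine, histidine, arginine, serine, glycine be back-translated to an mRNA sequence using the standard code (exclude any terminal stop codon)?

Pro: 4 codons.
Met: 1 codon.
Lys: 2 codons.
Cys: 2 codons.
His: 2 codons.
Arg: 6 codons.
Ser: 6 codons.
Gly: 4 codons.
4 × 1 × 2 × 2 × 2 × 6 × 6 × 4 = 4608.

4608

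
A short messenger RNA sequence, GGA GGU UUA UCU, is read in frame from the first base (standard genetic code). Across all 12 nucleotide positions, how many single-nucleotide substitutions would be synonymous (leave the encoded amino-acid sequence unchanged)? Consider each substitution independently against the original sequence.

Codon 1 (GGA, Gly): 3 synonymous substitutions.
Codon 2 (GGU, Gly): 3 synonymous substitutions.
Codon 3 (UUA, Leu): 2 synonymous substitutions.
Codon 4 (UCU, Ser): 3 synonymous substitutions.
Total: 3 + 3 + 2 + 3 = 11.

11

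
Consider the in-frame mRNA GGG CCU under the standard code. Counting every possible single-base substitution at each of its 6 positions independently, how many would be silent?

Codon 1 (GGG, Gly): 3 synonymous substitutions.
Codon 2 (CCU, Pro): 3 synonymous substitutions.
Total: 3 + 3 = 6.

6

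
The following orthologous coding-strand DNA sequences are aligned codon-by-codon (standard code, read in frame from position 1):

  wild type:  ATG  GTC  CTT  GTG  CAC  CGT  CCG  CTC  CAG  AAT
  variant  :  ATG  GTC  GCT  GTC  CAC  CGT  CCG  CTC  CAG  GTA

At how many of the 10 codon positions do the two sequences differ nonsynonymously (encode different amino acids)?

2

Codon 1: ATG Met / ATG Met — identical.
Codon 2: GTC Val / GTC Val — identical.
Codon 3: CTT Leu / GCT Ala — nonsynonymous.
Codon 4: GTG Val / GTC Val — synonymous.
Codon 5: CAC His / CAC His — identical.
Codon 6: CGT Arg / CGT Arg — identical.
Codon 7: CCG Pro / CCG Pro — identical.
Codon 8: CTC Leu / CTC Leu — identical.
Codon 9: CAG Gln / CAG Gln — identical.
Codon 10: AAT Asn / GTA Val — nonsynonymous.
Nonsynonymous differences: 2.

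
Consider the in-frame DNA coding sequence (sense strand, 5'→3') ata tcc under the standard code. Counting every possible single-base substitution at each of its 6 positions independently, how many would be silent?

Codon 1 (ATA, Ile): 2 synonymous substitutions.
Codon 2 (TCC, Ser): 3 synonymous substitutions.
Total: 2 + 3 = 5.

5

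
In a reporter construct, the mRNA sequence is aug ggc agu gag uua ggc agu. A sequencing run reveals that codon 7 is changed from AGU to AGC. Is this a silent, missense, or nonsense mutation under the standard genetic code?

silent

Position 21 falls in codon 7: AGU → Ser.
After the substitution the codon is AGC → Ser.
Both encode Ser, so the change is synonymous.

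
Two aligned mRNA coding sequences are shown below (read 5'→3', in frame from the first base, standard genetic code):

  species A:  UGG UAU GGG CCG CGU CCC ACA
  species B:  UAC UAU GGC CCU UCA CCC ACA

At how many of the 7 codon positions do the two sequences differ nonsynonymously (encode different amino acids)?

2

Codon 1: UGG Trp / UAC Tyr — nonsynonymous.
Codon 2: UAU Tyr / UAU Tyr — identical.
Codon 3: GGG Gly / GGC Gly — synonymous.
Codon 4: CCG Pro / CCU Pro — synonymous.
Codon 5: CGU Arg / UCA Ser — nonsynonymous.
Codon 6: CCC Pro / CCC Pro — identical.
Codon 7: ACA Thr / ACA Thr — identical.
Nonsynonymous differences: 2.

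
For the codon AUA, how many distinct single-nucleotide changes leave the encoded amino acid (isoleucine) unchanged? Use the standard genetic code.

2

Position 1: none → 0 synonymous.
Position 2: none → 0 synonymous.
Position 3: AUU, AUC → 2 synonymous.
Total: 0 + 0 + 2 = 2.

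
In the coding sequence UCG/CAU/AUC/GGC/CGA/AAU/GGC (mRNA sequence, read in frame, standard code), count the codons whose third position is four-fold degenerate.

Codon 1 UCG (Ser): third position 4-fold.
Codon 2 CAU (His): third position 2-fold.
Codon 3 AUC (Ile): third position 3-fold.
Codon 4 GGC (Gly): third position 4-fold.
Codon 5 CGA (Arg): third position 4-fold.
Codon 6 AAU (Asn): third position 2-fold.
Codon 7 GGC (Gly): third position 4-fold.
Four-fold degenerate third positions: 4.

4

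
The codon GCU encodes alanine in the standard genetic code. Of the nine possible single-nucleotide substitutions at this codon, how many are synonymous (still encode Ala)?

Position 1: none → 0 synonymous.
Position 2: none → 0 synonymous.
Position 3: GCC, GCA, GCG → 3 synonymous.
Total: 0 + 0 + 3 = 3.

3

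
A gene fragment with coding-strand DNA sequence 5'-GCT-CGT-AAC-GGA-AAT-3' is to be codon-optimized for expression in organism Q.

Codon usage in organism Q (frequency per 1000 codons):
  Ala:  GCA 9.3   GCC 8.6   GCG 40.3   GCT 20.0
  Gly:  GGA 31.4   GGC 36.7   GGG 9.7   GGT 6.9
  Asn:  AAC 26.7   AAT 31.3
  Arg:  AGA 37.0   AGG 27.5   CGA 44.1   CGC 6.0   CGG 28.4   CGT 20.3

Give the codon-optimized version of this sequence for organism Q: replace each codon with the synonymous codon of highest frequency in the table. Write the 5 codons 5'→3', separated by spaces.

GCG CGA AAT GGC AAT

Codon 1 (Ala): best is GCG at 40.3.
Codon 2 (Arg): best is CGA at 44.1.
Codon 3 (Asn): best is AAT at 31.3.
Codon 4 (Gly): best is GGC at 36.7.
Codon 5 (Asn): best is AAT at 31.3.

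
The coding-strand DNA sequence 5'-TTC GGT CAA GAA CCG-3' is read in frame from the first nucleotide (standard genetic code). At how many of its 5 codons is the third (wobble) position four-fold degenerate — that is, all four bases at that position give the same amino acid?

Codon 1 TTC (Phe): third position 2-fold.
Codon 2 GGT (Gly): third position 4-fold.
Codon 3 CAA (Gln): third position 2-fold.
Codon 4 GAA (Glu): third position 2-fold.
Codon 5 CCG (Pro): third position 4-fold.
Four-fold degenerate third positions: 2.

2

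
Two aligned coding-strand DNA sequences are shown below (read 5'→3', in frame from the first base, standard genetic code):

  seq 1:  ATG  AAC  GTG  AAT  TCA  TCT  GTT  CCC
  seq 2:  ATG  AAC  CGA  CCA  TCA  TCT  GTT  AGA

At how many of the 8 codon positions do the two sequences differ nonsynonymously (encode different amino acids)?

3

Codon 1: ATG Met / ATG Met — identical.
Codon 2: AAC Asn / AAC Asn — identical.
Codon 3: GTG Val / CGA Arg — nonsynonymous.
Codon 4: AAT Asn / CCA Pro — nonsynonymous.
Codon 5: TCA Ser / TCA Ser — identical.
Codon 6: TCT Ser / TCT Ser — identical.
Codon 7: GTT Val / GTT Val — identical.
Codon 8: CCC Pro / AGA Arg — nonsynonymous.
Nonsynonymous differences: 3.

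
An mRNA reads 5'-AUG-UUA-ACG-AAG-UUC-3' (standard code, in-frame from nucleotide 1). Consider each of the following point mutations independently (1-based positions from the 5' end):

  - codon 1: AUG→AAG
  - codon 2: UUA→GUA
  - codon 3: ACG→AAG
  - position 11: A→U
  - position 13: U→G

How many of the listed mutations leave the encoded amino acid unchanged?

0

Codon 1: AUG (Met) → AAG (Lys) — missense.
Codon 2: UUA (Leu) → GUA (Val) — missense.
Codon 3: ACG (Thr) → AAG (Lys) — missense.
Codon 4: AAG (Lys) → AUG (Met) — missense.
Codon 5: UUC (Phe) → GUC (Val) — missense.
Synonymous: 0 of 5.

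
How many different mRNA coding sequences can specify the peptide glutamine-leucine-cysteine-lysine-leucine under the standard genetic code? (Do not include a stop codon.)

288

Gln: 2 codons.
Leu: 6 codons.
Cys: 2 codons.
Lys: 2 codons.
Leu: 6 codons.
2 × 6 × 2 × 2 × 6 = 288.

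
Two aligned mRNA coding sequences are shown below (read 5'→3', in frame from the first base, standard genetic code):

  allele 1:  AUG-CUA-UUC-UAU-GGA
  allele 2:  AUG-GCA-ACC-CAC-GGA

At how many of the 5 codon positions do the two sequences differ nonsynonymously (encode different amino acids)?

3

Codon 1: AUG Met / AUG Met — identical.
Codon 2: CUA Leu / GCA Ala — nonsynonymous.
Codon 3: UUC Phe / ACC Thr — nonsynonymous.
Codon 4: UAU Tyr / CAC His — nonsynonymous.
Codon 5: GGA Gly / GGA Gly — identical.
Nonsynonymous differences: 3.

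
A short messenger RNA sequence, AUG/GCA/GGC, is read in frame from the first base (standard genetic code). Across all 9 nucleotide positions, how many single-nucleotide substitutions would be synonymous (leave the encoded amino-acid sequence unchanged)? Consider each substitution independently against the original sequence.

Codon 1 (AUG, Met): 0 synonymous substitutions.
Codon 2 (GCA, Ala): 3 synonymous substitutions.
Codon 3 (GGC, Gly): 3 synonymous substitutions.
Total: 0 + 3 + 3 = 6.

6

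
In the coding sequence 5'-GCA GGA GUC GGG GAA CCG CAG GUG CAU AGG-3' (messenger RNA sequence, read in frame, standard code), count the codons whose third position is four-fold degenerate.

6

Codon 1 GCA (Ala): third position 4-fold.
Codon 2 GGA (Gly): third position 4-fold.
Codon 3 GUC (Val): third position 4-fold.
Codon 4 GGG (Gly): third position 4-fold.
Codon 5 GAA (Glu): third position 2-fold.
Codon 6 CCG (Pro): third position 4-fold.
Codon 7 CAG (Gln): third position 2-fold.
Codon 8 GUG (Val): third position 4-fold.
Codon 9 CAU (His): third position 2-fold.
Codon 10 AGG (Arg): third position 2-fold.
Four-fold degenerate third positions: 6.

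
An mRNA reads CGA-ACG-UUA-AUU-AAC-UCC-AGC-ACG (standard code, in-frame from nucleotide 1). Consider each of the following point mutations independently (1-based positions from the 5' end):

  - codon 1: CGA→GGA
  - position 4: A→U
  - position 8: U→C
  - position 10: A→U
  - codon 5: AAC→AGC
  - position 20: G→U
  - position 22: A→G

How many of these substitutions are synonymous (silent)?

Codon 1: CGA (Arg) → GGA (Gly) — missense.
Codon 2: ACG (Thr) → UCG (Ser) — missense.
Codon 3: UUA (Leu) → UCA (Ser) — missense.
Codon 4: AUU (Ile) → UUU (Phe) — missense.
Codon 5: AAC (Asn) → AGC (Ser) — missense.
Codon 7: AGC (Ser) → AUC (Ile) — missense.
Codon 8: ACG (Thr) → GCG (Ala) — missense.
Synonymous: 0 of 7.

0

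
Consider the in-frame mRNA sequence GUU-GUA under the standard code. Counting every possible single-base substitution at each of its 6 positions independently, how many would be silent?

6

Codon 1 (GUU, Val): 3 synonymous substitutions.
Codon 2 (GUA, Val): 3 synonymous substitutions.
Total: 3 + 3 = 6.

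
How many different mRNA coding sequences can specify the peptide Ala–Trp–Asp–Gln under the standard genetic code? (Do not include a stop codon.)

16

Ala: 4 codons.
Trp: 1 codon.
Asp: 2 codons.
Gln: 2 codons.
4 × 1 × 2 × 2 = 16.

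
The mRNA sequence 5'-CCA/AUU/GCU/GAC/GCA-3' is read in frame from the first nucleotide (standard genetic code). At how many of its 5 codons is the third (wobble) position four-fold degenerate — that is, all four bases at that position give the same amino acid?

Codon 1 CCA (Pro): third position 4-fold.
Codon 2 AUU (Ile): third position 3-fold.
Codon 3 GCU (Ala): third position 4-fold.
Codon 4 GAC (Asp): third position 2-fold.
Codon 5 GCA (Ala): third position 4-fold.
Four-fold degenerate third positions: 3.

3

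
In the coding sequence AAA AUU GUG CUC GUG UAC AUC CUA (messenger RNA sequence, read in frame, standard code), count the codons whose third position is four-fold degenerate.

4

Codon 1 AAA (Lys): third position 2-fold.
Codon 2 AUU (Ile): third position 3-fold.
Codon 3 GUG (Val): third position 4-fold.
Codon 4 CUC (Leu): third position 4-fold.
Codon 5 GUG (Val): third position 4-fold.
Codon 6 UAC (Tyr): third position 2-fold.
Codon 7 AUC (Ile): third position 3-fold.
Codon 8 CUA (Leu): third position 4-fold.
Four-fold degenerate third positions: 4.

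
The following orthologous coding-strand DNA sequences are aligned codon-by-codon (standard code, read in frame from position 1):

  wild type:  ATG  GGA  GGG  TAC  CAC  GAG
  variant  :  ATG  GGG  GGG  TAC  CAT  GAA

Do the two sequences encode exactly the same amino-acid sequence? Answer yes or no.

yes

Codon 1: ATG Met / ATG Met — identical.
Codon 2: GGA Gly / GGG Gly — synonymous.
Codon 3: GGG Gly / GGG Gly — identical.
Codon 4: TAC Tyr / TAC Tyr — identical.
Codon 5: CAC His / CAT His — synonymous.
Codon 6: GAG Glu / GAA Glu — synonymous.
Nonsynonymous differences: 0 → same protein.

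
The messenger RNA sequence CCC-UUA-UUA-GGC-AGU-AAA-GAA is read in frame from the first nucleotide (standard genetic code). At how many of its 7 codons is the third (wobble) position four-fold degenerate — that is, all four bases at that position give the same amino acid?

2

Codon 1 CCC (Pro): third position 4-fold.
Codon 2 UUA (Leu): third position 2-fold.
Codon 3 UUA (Leu): third position 2-fold.
Codon 4 GGC (Gly): third position 4-fold.
Codon 5 AGU (Ser): third position 2-fold.
Codon 6 AAA (Lys): third position 2-fold.
Codon 7 GAA (Glu): third position 2-fold.
Four-fold degenerate third positions: 2.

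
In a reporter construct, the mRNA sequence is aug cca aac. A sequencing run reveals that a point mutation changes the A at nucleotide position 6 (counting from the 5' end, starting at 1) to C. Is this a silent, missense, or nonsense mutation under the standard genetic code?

Position 6 falls in codon 2: CCA → Pro.
After the substitution the codon is CCC → Pro.
Both encode Pro, so the change is synonymous.

silent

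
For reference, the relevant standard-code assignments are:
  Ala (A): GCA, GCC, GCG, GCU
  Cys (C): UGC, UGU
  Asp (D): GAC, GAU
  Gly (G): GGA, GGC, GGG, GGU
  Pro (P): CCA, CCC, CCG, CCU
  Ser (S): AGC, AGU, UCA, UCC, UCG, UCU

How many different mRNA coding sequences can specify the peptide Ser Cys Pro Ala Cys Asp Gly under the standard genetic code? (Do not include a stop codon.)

3072

Ser: 6 codons.
Cys: 2 codons.
Pro: 4 codons.
Ala: 4 codons.
Cys: 2 codons.
Asp: 2 codons.
Gly: 4 codons.
6 × 2 × 4 × 4 × 2 × 2 × 4 = 3072.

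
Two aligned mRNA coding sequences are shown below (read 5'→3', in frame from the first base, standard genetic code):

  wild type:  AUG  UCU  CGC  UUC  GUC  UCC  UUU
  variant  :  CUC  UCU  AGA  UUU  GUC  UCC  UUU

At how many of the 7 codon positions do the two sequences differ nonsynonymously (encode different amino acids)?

Codon 1: AUG Met / CUC Leu — nonsynonymous.
Codon 2: UCU Ser / UCU Ser — identical.
Codon 3: CGC Arg / AGA Arg — synonymous.
Codon 4: UUC Phe / UUU Phe — synonymous.
Codon 5: GUC Val / GUC Val — identical.
Codon 6: UCC Ser / UCC Ser — identical.
Codon 7: UUU Phe / UUU Phe — identical.
Nonsynonymous differences: 1.

1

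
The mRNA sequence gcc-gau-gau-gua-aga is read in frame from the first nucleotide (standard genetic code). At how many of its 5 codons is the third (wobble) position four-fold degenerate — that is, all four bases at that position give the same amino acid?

2

Codon 1 GCC (Ala): third position 4-fold.
Codon 2 GAU (Asp): third position 2-fold.
Codon 3 GAU (Asp): third position 2-fold.
Codon 4 GUA (Val): third position 4-fold.
Codon 5 AGA (Arg): third position 2-fold.
Four-fold degenerate third positions: 2.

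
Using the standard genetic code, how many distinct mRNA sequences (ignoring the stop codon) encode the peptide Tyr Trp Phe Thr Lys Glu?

64

Tyr: 2 codons.
Trp: 1 codon.
Phe: 2 codons.
Thr: 4 codons.
Lys: 2 codons.
Glu: 2 codons.
2 × 1 × 2 × 4 × 2 × 2 = 64.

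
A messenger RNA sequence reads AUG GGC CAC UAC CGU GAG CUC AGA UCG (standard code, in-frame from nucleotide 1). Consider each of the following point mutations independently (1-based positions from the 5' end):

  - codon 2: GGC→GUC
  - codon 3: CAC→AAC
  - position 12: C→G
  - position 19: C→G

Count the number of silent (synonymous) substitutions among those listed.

0

Codon 2: GGC (Gly) → GUC (Val) — missense.
Codon 3: CAC (His) → AAC (Asn) — missense.
Codon 4: UAC (Tyr) → UAG (Stop) — nonsense.
Codon 7: CUC (Leu) → GUC (Val) — missense.
Synonymous: 0 of 4.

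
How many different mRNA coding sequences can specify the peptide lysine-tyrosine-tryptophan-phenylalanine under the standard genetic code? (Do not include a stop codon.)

Lys: 2 codons.
Tyr: 2 codons.
Trp: 1 codon.
Phe: 2 codons.
2 × 2 × 1 × 2 = 8.

8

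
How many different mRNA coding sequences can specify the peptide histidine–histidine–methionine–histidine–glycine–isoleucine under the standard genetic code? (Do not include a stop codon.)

His: 2 codons.
His: 2 codons.
Met: 1 codon.
His: 2 codons.
Gly: 4 codons.
Ile: 3 codons.
2 × 2 × 1 × 2 × 4 × 3 = 96.

96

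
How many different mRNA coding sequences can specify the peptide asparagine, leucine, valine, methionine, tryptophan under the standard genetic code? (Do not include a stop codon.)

Asn: 2 codons.
Leu: 6 codons.
Val: 4 codons.
Met: 1 codon.
Trp: 1 codon.
2 × 6 × 4 × 1 × 1 = 48.

48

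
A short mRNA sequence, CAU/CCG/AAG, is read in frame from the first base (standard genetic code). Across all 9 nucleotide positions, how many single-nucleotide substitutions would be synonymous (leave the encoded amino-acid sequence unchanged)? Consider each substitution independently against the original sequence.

Codon 1 (CAU, His): 1 synonymous substitution.
Codon 2 (CCG, Pro): 3 synonymous substitutions.
Codon 3 (AAG, Lys): 1 synonymous substitution.
Total: 1 + 3 + 1 = 5.

5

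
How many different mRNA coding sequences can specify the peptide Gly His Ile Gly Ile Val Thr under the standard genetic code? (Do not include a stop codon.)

Gly: 4 codons.
His: 2 codons.
Ile: 3 codons.
Gly: 4 codons.
Ile: 3 codons.
Val: 4 codons.
Thr: 4 codons.
4 × 2 × 3 × 4 × 3 × 4 × 4 = 4608.

4608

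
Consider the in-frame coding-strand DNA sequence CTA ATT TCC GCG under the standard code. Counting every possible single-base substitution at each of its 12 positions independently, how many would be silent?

Codon 1 (CTA, Leu): 4 synonymous substitutions.
Codon 2 (ATT, Ile): 2 synonymous substitutions.
Codon 3 (TCC, Ser): 3 synonymous substitutions.
Codon 4 (GCG, Ala): 3 synonymous substitutions.
Total: 4 + 2 + 3 + 3 = 12.

12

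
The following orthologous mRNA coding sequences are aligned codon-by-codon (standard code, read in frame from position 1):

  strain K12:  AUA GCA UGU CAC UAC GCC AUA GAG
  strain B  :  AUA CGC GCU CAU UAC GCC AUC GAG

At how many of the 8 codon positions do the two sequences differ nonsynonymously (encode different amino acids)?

Codon 1: AUA Ile / AUA Ile — identical.
Codon 2: GCA Ala / CGC Arg — nonsynonymous.
Codon 3: UGU Cys / GCU Ala — nonsynonymous.
Codon 4: CAC His / CAU His — synonymous.
Codon 5: UAC Tyr / UAC Tyr — identical.
Codon 6: GCC Ala / GCC Ala — identical.
Codon 7: AUA Ile / AUC Ile — synonymous.
Codon 8: GAG Glu / GAG Glu — identical.
Nonsynonymous differences: 2.

2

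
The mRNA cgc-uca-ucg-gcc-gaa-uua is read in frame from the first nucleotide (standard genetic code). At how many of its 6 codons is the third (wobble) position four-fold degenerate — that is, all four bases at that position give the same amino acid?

Codon 1 CGC (Arg): third position 4-fold.
Codon 2 UCA (Ser): third position 4-fold.
Codon 3 UCG (Ser): third position 4-fold.
Codon 4 GCC (Ala): third position 4-fold.
Codon 5 GAA (Glu): third position 2-fold.
Codon 6 UUA (Leu): third position 2-fold.
Four-fold degenerate third positions: 4.

4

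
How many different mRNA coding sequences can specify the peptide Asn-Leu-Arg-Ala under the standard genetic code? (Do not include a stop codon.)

288

Asn: 2 codons.
Leu: 6 codons.
Arg: 6 codons.
Ala: 4 codons.
2 × 6 × 6 × 4 = 288.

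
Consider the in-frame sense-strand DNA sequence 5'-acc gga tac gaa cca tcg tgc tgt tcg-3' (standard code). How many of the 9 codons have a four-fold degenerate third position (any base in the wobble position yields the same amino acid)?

5

Codon 1 ACC (Thr): third position 4-fold.
Codon 2 GGA (Gly): third position 4-fold.
Codon 3 TAC (Tyr): third position 2-fold.
Codon 4 GAA (Glu): third position 2-fold.
Codon 5 CCA (Pro): third position 4-fold.
Codon 6 TCG (Ser): third position 4-fold.
Codon 7 TGC (Cys): third position 2-fold.
Codon 8 TGT (Cys): third position 2-fold.
Codon 9 TCG (Ser): third position 4-fold.
Four-fold degenerate third positions: 5.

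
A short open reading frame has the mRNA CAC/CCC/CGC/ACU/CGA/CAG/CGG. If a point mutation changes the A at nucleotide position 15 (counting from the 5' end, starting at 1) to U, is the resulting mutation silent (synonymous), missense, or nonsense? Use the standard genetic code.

silent

Position 15 falls in codon 5: CGA → Arg.
After the substitution the codon is CGU → Arg.
Both encode Arg, so the change is synonymous.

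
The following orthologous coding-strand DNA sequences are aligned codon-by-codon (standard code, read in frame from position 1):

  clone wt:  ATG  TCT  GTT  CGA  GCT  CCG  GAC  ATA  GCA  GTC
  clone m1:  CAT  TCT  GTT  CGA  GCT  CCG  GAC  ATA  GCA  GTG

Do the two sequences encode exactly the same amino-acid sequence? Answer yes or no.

no

Codon 1: ATG Met / CAT His — nonsynonymous.
Codon 2: TCT Ser / TCT Ser — identical.
Codon 3: GTT Val / GTT Val — identical.
Codon 4: CGA Arg / CGA Arg — identical.
Codon 5: GCT Ala / GCT Ala — identical.
Codon 6: CCG Pro / CCG Pro — identical.
Codon 7: GAC Asp / GAC Asp — identical.
Codon 8: ATA Ile / ATA Ile — identical.
Codon 9: GCA Ala / GCA Ala — identical.
Codon 10: GTC Val / GTG Val — synonymous.
Nonsynonymous differences: 1 → different protein.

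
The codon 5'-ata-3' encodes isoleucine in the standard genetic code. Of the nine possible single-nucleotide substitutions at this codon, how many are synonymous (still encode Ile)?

Position 1: none → 0 synonymous.
Position 2: none → 0 synonymous.
Position 3: ATT, ATC → 2 synonymous.
Total: 0 + 0 + 2 = 2.

2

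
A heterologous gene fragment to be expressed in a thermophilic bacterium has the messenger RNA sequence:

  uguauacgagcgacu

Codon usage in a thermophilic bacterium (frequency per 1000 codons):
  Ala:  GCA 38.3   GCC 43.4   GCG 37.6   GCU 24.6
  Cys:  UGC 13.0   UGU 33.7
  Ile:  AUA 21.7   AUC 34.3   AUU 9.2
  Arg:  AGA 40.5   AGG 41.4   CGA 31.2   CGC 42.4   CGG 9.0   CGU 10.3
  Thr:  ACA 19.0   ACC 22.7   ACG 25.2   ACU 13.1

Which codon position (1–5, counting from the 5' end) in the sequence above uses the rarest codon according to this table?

Codon 1 UGU (Cys): 33.7 per 1000.
Codon 2 AUA (Ile): 21.7 per 1000.
Codon 3 CGA (Arg): 31.2 per 1000.
Codon 4 GCG (Ala): 37.6 per 1000.
Codon 5 ACU (Thr): 13.1 per 1000.
Lowest frequency is 13.1 at codon 5.

5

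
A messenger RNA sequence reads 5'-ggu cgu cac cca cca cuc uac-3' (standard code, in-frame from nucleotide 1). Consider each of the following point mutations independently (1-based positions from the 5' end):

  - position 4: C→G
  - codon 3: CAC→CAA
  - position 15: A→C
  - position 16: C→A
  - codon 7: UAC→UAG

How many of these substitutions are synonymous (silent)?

Codon 2: CGU (Arg) → GGU (Gly) — missense.
Codon 3: CAC (His) → CAA (Gln) — missense.
Codon 5: CCA (Pro) → CCC (Pro) — synonymous.
Codon 6: CUC (Leu) → AUC (Ile) — missense.
Codon 7: UAC (Tyr) → UAG (Stop) — nonsense.
Synonymous: 1 of 5.

1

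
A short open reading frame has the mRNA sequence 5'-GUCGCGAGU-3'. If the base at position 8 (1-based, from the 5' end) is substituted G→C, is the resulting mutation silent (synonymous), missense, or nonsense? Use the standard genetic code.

missense

Position 8 falls in codon 3: AGU → Ser.
After the substitution the codon is ACU → Thr.
Ser ≠ Thr, so this is a missense mutation.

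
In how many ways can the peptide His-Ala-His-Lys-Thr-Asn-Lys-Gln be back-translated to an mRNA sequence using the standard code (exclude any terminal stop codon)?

His: 2 codons.
Ala: 4 codons.
His: 2 codons.
Lys: 2 codons.
Thr: 4 codons.
Asn: 2 codons.
Lys: 2 codons.
Gln: 2 codons.
2 × 4 × 2 × 2 × 4 × 2 × 2 × 2 = 1024.

1024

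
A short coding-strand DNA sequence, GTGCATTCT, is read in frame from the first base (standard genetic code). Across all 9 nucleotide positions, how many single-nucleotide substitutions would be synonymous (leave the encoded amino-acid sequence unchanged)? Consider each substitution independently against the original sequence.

7

Codon 1 (GTG, Val): 3 synonymous substitutions.
Codon 2 (CAT, His): 1 synonymous substitution.
Codon 3 (TCT, Ser): 3 synonymous substitutions.
Total: 3 + 1 + 3 = 7.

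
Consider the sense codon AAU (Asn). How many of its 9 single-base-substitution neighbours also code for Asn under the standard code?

1

Position 1: none → 0 synonymous.
Position 2: none → 0 synonymous.
Position 3: AAC → 1 synonymous.
Total: 0 + 0 + 1 = 1.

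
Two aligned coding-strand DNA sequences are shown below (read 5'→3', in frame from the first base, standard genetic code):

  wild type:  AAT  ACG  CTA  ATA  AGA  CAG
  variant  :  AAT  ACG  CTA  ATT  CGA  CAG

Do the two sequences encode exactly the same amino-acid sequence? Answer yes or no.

Codon 1: AAT Asn / AAT Asn — identical.
Codon 2: ACG Thr / ACG Thr — identical.
Codon 3: CTA Leu / CTA Leu — identical.
Codon 4: ATA Ile / ATT Ile — synonymous.
Codon 5: AGA Arg / CGA Arg — synonymous.
Codon 6: CAG Gln / CAG Gln — identical.
Nonsynonymous differences: 0 → same protein.

yes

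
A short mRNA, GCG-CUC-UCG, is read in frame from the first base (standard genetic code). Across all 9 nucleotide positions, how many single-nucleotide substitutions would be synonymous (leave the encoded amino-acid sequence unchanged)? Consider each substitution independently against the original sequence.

Codon 1 (GCG, Ala): 3 synonymous substitutions.
Codon 2 (CUC, Leu): 3 synonymous substitutions.
Codon 3 (UCG, Ser): 3 synonymous substitutions.
Total: 3 + 3 + 3 = 9.

9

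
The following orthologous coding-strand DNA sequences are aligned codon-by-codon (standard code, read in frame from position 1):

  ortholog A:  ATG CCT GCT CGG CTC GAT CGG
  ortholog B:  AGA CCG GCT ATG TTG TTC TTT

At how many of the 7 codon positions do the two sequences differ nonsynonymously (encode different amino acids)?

Codon 1: ATG Met / AGA Arg — nonsynonymous.
Codon 2: CCT Pro / CCG Pro — synonymous.
Codon 3: GCT Ala / GCT Ala — identical.
Codon 4: CGG Arg / ATG Met — nonsynonymous.
Codon 5: CTC Leu / TTG Leu — synonymous.
Codon 6: GAT Asp / TTC Phe — nonsynonymous.
Codon 7: CGG Arg / TTT Phe — nonsynonymous.
Nonsynonymous differences: 4.

4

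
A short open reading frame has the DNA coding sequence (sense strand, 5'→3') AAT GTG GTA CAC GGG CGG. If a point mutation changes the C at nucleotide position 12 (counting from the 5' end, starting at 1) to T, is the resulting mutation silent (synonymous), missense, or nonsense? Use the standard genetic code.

Position 12 falls in codon 4: CAC → His.
After the substitution the codon is CAT → His.
Both encode His, so the change is synonymous.

silent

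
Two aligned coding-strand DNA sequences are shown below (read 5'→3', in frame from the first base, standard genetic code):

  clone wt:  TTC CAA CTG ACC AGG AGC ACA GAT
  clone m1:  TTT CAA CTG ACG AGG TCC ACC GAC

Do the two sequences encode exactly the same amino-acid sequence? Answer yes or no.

Codon 1: TTC Phe / TTT Phe — synonymous.
Codon 2: CAA Gln / CAA Gln — identical.
Codon 3: CTG Leu / CTG Leu — identical.
Codon 4: ACC Thr / ACG Thr — synonymous.
Codon 5: AGG Arg / AGG Arg — identical.
Codon 6: AGC Ser / TCC Ser — synonymous.
Codon 7: ACA Thr / ACC Thr — synonymous.
Codon 8: GAT Asp / GAC Asp — synonymous.
Nonsynonymous differences: 0 → same protein.

yes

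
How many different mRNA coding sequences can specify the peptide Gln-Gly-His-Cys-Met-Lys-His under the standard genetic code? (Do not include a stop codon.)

128

Gln: 2 codons.
Gly: 4 codons.
His: 2 codons.
Cys: 2 codons.
Met: 1 codon.
Lys: 2 codons.
His: 2 codons.
2 × 4 × 2 × 2 × 1 × 2 × 2 = 128.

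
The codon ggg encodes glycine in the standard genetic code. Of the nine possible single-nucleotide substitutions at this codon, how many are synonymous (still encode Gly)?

Position 1: none → 0 synonymous.
Position 2: none → 0 synonymous.
Position 3: GGU, GGC, GGA → 3 synonymous.
Total: 0 + 0 + 3 = 3.

3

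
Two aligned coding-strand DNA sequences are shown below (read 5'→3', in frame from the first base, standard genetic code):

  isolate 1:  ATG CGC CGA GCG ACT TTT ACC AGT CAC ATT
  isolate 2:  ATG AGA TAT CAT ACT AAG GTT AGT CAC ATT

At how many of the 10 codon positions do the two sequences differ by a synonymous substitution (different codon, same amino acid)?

Codon 1: ATG Met / ATG Met — identical.
Codon 2: CGC Arg / AGA Arg — synonymous.
Codon 3: CGA Arg / TAT Tyr — nonsynonymous.
Codon 4: GCG Ala / CAT His — nonsynonymous.
Codon 5: ACT Thr / ACT Thr — identical.
Codon 6: TTT Phe / AAG Lys — nonsynonymous.
Codon 7: ACC Thr / GTT Val — nonsynonymous.
Codon 8: AGT Ser / AGT Ser — identical.
Codon 9: CAC His / CAC His — identical.
Codon 10: ATT Ile / ATT Ile — identical.
Synonymous differences: 1.

1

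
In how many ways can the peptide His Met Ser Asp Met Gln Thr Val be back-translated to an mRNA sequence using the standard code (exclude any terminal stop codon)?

768

His: 2 codons.
Met: 1 codon.
Ser: 6 codons.
Asp: 2 codons.
Met: 1 codon.
Gln: 2 codons.
Thr: 4 codons.
Val: 4 codons.
2 × 1 × 6 × 2 × 1 × 2 × 4 × 4 = 768.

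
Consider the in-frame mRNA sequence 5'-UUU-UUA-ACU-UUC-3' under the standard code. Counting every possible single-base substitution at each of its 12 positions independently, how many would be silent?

7

Codon 1 (UUU, Phe): 1 synonymous substitution.
Codon 2 (UUA, Leu): 2 synonymous substitutions.
Codon 3 (ACU, Thr): 3 synonymous substitutions.
Codon 4 (UUC, Phe): 1 synonymous substitution.
Total: 1 + 2 + 3 + 1 = 7.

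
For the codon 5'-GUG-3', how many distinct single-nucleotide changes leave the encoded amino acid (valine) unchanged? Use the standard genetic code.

3

Position 1: none → 0 synonymous.
Position 2: none → 0 synonymous.
Position 3: GUU, GUC, GUA → 3 synonymous.
Total: 0 + 0 + 3 = 3.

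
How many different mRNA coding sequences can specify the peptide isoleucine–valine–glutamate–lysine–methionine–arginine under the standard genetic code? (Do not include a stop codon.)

288

Ile: 3 codons.
Val: 4 codons.
Glu: 2 codons.
Lys: 2 codons.
Met: 1 codon.
Arg: 6 codons.
3 × 4 × 2 × 2 × 1 × 6 = 288.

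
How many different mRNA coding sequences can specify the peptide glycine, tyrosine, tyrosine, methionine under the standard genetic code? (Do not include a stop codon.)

Gly: 4 codons.
Tyr: 2 codons.
Tyr: 2 codons.
Met: 1 codon.
4 × 2 × 2 × 1 = 16.

16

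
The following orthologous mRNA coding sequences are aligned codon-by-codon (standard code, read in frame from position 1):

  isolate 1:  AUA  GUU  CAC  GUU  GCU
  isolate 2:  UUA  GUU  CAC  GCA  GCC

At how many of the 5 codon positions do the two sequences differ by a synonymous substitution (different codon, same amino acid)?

1

Codon 1: AUA Ile / UUA Leu — nonsynonymous.
Codon 2: GUU Val / GUU Val — identical.
Codon 3: CAC His / CAC His — identical.
Codon 4: GUU Val / GCA Ala — nonsynonymous.
Codon 5: GCU Ala / GCC Ala — synonymous.
Synonymous differences: 1.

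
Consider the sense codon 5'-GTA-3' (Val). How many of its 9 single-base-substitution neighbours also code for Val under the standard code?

Position 1: none → 0 synonymous.
Position 2: none → 0 synonymous.
Position 3: GTT, GTC, GTG → 3 synonymous.
Total: 0 + 0 + 3 = 3.

3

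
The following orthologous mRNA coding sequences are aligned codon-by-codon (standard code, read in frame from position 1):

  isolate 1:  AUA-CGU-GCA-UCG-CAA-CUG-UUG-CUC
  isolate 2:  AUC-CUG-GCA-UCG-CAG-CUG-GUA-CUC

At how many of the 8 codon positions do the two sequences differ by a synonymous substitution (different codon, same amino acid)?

Codon 1: AUA Ile / AUC Ile — synonymous.
Codon 2: CGU Arg / CUG Leu — nonsynonymous.
Codon 3: GCA Ala / GCA Ala — identical.
Codon 4: UCG Ser / UCG Ser — identical.
Codon 5: CAA Gln / CAG Gln — synonymous.
Codon 6: CUG Leu / CUG Leu — identical.
Codon 7: UUG Leu / GUA Val — nonsynonymous.
Codon 8: CUC Leu / CUC Leu — identical.
Synonymous differences: 2.

2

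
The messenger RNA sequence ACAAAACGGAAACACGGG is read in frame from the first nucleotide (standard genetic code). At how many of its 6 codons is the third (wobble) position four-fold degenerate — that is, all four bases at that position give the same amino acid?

3

Codon 1 ACA (Thr): third position 4-fold.
Codon 2 AAA (Lys): third position 2-fold.
Codon 3 CGG (Arg): third position 4-fold.
Codon 4 AAA (Lys): third position 2-fold.
Codon 5 CAC (His): third position 2-fold.
Codon 6 GGG (Gly): third position 4-fold.
Four-fold degenerate third positions: 3.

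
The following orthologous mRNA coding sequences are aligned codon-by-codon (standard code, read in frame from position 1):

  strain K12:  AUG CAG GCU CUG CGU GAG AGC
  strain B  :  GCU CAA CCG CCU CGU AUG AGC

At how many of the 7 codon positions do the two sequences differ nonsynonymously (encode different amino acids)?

Codon 1: AUG Met / GCU Ala — nonsynonymous.
Codon 2: CAG Gln / CAA Gln — synonymous.
Codon 3: GCU Ala / CCG Pro — nonsynonymous.
Codon 4: CUG Leu / CCU Pro — nonsynonymous.
Codon 5: CGU Arg / CGU Arg — identical.
Codon 6: GAG Glu / AUG Met — nonsynonymous.
Codon 7: AGC Ser / AGC Ser — identical.
Nonsynonymous differences: 4.

4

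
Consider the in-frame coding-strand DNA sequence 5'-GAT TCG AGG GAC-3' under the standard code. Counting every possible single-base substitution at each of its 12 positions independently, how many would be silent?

Codon 1 (GAT, Asp): 1 synonymous substitution.
Codon 2 (TCG, Ser): 3 synonymous substitutions.
Codon 3 (AGG, Arg): 2 synonymous substitutions.
Codon 4 (GAC, Asp): 1 synonymous substitution.
Total: 1 + 3 + 2 + 1 = 7.

7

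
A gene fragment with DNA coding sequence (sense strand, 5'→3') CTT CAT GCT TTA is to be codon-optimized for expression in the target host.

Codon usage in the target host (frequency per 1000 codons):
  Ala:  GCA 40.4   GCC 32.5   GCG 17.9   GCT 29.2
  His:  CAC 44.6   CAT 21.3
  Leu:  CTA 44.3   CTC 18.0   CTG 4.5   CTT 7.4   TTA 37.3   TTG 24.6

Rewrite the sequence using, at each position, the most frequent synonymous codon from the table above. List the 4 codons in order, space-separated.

CTA CAC GCA CTA

Codon 1 (Leu): best is CTA at 44.3.
Codon 2 (His): best is CAC at 44.6.
Codon 3 (Ala): best is GCA at 40.4.
Codon 4 (Leu): best is CTA at 44.3.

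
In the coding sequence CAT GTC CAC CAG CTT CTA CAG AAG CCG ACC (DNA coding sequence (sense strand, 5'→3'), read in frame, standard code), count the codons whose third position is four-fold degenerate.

Codon 1 CAT (His): third position 2-fold.
Codon 2 GTC (Val): third position 4-fold.
Codon 3 CAC (His): third position 2-fold.
Codon 4 CAG (Gln): third position 2-fold.
Codon 5 CTT (Leu): third position 4-fold.
Codon 6 CTA (Leu): third position 4-fold.
Codon 7 CAG (Gln): third position 2-fold.
Codon 8 AAG (Lys): third position 2-fold.
Codon 9 CCG (Pro): third position 4-fold.
Codon 10 ACC (Thr): third position 4-fold.
Four-fold degenerate third positions: 5.

5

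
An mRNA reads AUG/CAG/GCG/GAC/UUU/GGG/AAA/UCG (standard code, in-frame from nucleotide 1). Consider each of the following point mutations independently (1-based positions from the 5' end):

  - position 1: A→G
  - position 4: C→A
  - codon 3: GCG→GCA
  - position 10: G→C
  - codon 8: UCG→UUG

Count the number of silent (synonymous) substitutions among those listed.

Codon 1: AUG (Met) → GUG (Val) — missense.
Codon 2: CAG (Gln) → AAG (Lys) — missense.
Codon 3: GCG (Ala) → GCA (Ala) — synonymous.
Codon 4: GAC (Asp) → CAC (His) — missense.
Codon 8: UCG (Ser) → UUG (Leu) — missense.
Synonymous: 1 of 5.

1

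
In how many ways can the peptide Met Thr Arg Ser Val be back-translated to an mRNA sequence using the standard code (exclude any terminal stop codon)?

576

Met: 1 codon.
Thr: 4 codons.
Arg: 6 codons.
Ser: 6 codons.
Val: 4 codons.
1 × 4 × 6 × 6 × 4 = 576.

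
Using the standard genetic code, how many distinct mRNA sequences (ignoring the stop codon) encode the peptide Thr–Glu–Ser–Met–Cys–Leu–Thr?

Thr: 4 codons.
Glu: 2 codons.
Ser: 6 codons.
Met: 1 codon.
Cys: 2 codons.
Leu: 6 codons.
Thr: 4 codons.
4 × 2 × 6 × 1 × 2 × 6 × 4 = 2304.

2304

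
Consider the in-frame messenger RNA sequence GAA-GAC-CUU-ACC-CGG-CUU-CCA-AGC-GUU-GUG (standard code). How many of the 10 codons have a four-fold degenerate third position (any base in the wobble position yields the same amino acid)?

Codon 1 GAA (Glu): third position 2-fold.
Codon 2 GAC (Asp): third position 2-fold.
Codon 3 CUU (Leu): third position 4-fold.
Codon 4 ACC (Thr): third position 4-fold.
Codon 5 CGG (Arg): third position 4-fold.
Codon 6 CUU (Leu): third position 4-fold.
Codon 7 CCA (Pro): third position 4-fold.
Codon 8 AGC (Ser): third position 2-fold.
Codon 9 GUU (Val): third position 4-fold.
Codon 10 GUG (Val): third position 4-fold.
Four-fold degenerate third positions: 7.

7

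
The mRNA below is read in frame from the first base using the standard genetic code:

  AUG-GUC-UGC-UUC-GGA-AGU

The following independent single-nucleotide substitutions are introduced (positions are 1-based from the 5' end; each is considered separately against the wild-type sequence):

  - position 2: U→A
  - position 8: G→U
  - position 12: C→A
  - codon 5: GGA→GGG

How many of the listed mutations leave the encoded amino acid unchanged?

1

Codon 1: AUG (Met) → AAG (Lys) — missense.
Codon 3: UGC (Cys) → UUC (Phe) — missense.
Codon 4: UUC (Phe) → UUA (Leu) — missense.
Codon 5: GGA (Gly) → GGG (Gly) — synonymous.
Synonymous: 1 of 4.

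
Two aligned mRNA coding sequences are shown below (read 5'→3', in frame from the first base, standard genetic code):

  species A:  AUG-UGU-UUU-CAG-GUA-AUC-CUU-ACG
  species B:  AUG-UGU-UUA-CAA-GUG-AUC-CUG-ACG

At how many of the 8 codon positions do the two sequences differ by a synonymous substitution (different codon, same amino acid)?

3

Codon 1: AUG Met / AUG Met — identical.
Codon 2: UGU Cys / UGU Cys — identical.
Codon 3: UUU Phe / UUA Leu — nonsynonymous.
Codon 4: CAG Gln / CAA Gln — synonymous.
Codon 5: GUA Val / GUG Val — synonymous.
Codon 6: AUC Ile / AUC Ile — identical.
Codon 7: CUU Leu / CUG Leu — synonymous.
Codon 8: ACG Thr / ACG Thr — identical.
Synonymous differences: 3.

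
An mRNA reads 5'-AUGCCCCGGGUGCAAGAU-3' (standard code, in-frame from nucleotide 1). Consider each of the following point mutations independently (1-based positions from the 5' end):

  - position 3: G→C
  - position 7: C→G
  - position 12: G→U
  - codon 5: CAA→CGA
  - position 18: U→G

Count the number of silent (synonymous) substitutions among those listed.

Codon 1: AUG (Met) → AUC (Ile) — missense.
Codon 3: CGG (Arg) → GGG (Gly) — missense.
Codon 4: GUG (Val) → GUU (Val) — synonymous.
Codon 5: CAA (Gln) → CGA (Arg) — missense.
Codon 6: GAU (Asp) → GAG (Glu) — missense.
Synonymous: 1 of 5.

1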